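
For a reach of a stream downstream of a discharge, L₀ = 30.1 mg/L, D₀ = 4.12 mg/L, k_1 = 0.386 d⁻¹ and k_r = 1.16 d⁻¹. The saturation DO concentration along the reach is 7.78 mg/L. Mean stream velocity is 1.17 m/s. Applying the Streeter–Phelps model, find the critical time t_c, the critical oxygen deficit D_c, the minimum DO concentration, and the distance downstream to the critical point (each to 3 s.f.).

t_c = [1/(k_r−k_1)] ln[(k_r/k_1)(1 − D₀(k_r−k_1)/(k_1 L₀))]
= [1/(1.16−0.386)] ln[(1.16/0.386)(1 − 4.12×0.7740/(0.386×30.1))]
= (1/0.7740) ln[3.005 × 0.7255] = 1.292 × ln(2.180) = 1.292 × 0.7795 = 1.007 d.
L(t_c) = L₀ e^(−k_1 t_c) = 30.1 × 0.6779 = 20.41 mg/L, and at the critical point k_r D_c = k_1 L, so D_c = (0.386/1.16) × 20.41 = 6.790 mg/L.
Minimum DO = C_s − D_c = 7.78 − 6.790 = 0.9900 mg/L.
x_c = v t_c = 1.17 m/s × 1.007 d × 86400 s/d = 101800 m ≈ 102 km.

t_c ≈ 1.01 d; D_c ≈ 6.79 mg/L; min DO ≈ 0.990 mg/L; x_c ≈ 102 km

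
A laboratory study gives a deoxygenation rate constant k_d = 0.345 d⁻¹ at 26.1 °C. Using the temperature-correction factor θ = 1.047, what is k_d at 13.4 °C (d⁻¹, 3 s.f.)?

k_d ≈ 0.193 d⁻¹

k_d(T₂) = k_d(T₁) · θ^(T₂−T₁) = 0.345 × 1.047^(13.4−26.1)
= 0.345 × 1.047^-12.7 = 0.345 × 0.5581 = 0.1925 d⁻¹.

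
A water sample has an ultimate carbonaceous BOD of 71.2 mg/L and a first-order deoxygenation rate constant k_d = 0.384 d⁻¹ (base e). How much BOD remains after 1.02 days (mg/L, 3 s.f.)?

L ≈ 48.1 mg/L

L_t = L₀ e^(−k_d t) = 71.2 × e^(−0.384×1.02) = 71.2 × 0.6759 = 48.13 mg/L.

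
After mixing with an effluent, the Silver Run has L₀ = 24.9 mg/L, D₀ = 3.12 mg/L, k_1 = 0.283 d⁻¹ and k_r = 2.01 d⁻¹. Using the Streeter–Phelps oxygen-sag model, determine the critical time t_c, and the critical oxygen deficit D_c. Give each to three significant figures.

t_c ≈ 0.297 d; D_c ≈ 3.22 mg/L

With k_r/k_1 = 7.102 and 1 − D₀(k_r−k_1)/(k_1 L₀) = 0.2354,
t_c = ln(7.102 × 0.2354) / (2.01 − 0.283) = ln(1.672) / 1.727 = 0.5138/1.727 = 0.2975 d.
L(t_c) = L₀ e^(−k_1 t_c) = 24.9 × 0.9193 = 22.89 mg/L, and at the critical point k_r D_c = k_1 L, so D_c = (0.283/2.01) × 22.89 = 3.223 mg/L.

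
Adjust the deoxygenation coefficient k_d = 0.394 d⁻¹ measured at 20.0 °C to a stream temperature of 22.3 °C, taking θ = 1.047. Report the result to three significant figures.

k_d(T₂) = k_d(T₁) · θ^(T₂−T₁) = 0.394 × 1.047^(22.3−20.0)
= 0.394 × 1.047^2.30 = 0.394 × 1.111 = 0.4379 d⁻¹.

k_d ≈ 0.438 d⁻¹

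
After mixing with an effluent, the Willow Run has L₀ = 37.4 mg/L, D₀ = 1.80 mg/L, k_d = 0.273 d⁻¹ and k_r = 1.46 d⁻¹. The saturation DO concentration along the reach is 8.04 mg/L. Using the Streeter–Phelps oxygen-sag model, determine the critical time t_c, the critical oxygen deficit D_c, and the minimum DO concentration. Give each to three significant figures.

At the critical point dD/dt = 0, so k_d L₀ e^(−k_d t) = k_r D. Substituting D(t) from the Streeter–Phelps equation and solving for t gives
t_c = ln[(k_r/k_d)(1 − D₀(k_r−k_d)/(k_d L₀))] / (k_r−k_d).
Here k_r−k_d = 1.187 d⁻¹ and 1 − D₀(k_r−k_d)/(k_d L₀) = 1 − 1.80×1.187/(0.273×37.4) = 0.7907, so
t_c = ln(5.348 × 0.7907) / 1.187 = 1.442 / 1.187 = 1.215 d.
D_c = (k_d/k_r) L₀ e^(−k_d t_c) = (0.273/1.46) × 37.4 × e^(−0.273×1.215) = 0.1870 × 37.4 × 0.7178 = 5.019 mg/L.
Minimum DO = C_s − D_c = 8.04 − 5.019 = 3.021 mg/L.

t_c ≈ 1.21 d; D_c ≈ 5.02 mg/L; min DO ≈ 3.02 mg/L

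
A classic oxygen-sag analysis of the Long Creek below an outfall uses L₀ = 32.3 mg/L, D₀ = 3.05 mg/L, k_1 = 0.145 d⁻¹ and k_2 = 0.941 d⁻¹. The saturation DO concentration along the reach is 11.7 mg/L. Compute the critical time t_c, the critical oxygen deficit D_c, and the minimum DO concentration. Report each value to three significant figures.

At the critical point dD/dt = 0, so k_1 L₀ e^(−k_1 t) = k_2 D. Substituting D(t) from the Streeter–Phelps equation and solving for t gives
t_c = ln[(k_2/k_1)(1 − D₀(k_2−k_1)/(k_1 L₀))] / (k_2−k_1).
Here k_2−k_1 = 0.7960 d⁻¹ and 1 − D₀(k_2−k_1)/(k_1 L₀) = 1 − 3.05×0.7960/(0.145×32.3) = 0.4816, so
t_c = ln(6.490 × 0.4816) / 0.7960 = 1.140 / 0.7960 = 1.432 d.
D_c = (k_1/k_2) L₀ e^(−k_1 t_c) = (0.145/0.941) × 32.3 × e^(−0.145×1.432) = 0.1541 × 32.3 × 0.8125 = 4.044 mg/L.
Minimum DO = C_s − D_c = 11.7 − 4.044 = 7.656 mg/L.

t_c ≈ 1.43 d; D_c ≈ 4.04 mg/L; min DO ≈ 7.66 mg/L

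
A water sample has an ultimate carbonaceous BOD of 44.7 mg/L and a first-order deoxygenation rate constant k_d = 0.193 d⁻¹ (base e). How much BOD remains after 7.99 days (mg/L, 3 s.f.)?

L ≈ 9.56 mg/L

L_t = L₀ e^(−k_d t) = 44.7 × e^(−0.193×7.99) = 44.7 × 0.2139 = 9.563 mg/L.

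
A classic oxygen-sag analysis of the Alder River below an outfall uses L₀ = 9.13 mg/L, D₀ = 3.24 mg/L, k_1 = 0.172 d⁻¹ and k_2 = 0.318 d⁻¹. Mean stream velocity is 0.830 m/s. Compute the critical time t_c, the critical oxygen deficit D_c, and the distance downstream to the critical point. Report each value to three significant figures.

t_c ≈ 1.75 d; D_c ≈ 3.65 mg/L; x_c ≈ 126 km

With k_2/k_1 = 1.849 and 1 − D₀(k_2−k_1)/(k_1 L₀) = 0.6988,
t_c = ln(1.849 × 0.6988) / (0.318 − 0.172) = ln(1.292) / 0.1460 = 0.2561/0.1460 = 1.754 d.
D_c = (k_1/k_2) L₀ e^(−k_1 t_c) = (0.172/0.318) × 9.13 × e^(−0.172×1.754) = 0.5409 × 9.13 × 0.7395 = 3.652 mg/L.
x_c = v t_c = 0.830 m/s × 1.754 d × 86400 s/d = 125800 m ≈ 126 km.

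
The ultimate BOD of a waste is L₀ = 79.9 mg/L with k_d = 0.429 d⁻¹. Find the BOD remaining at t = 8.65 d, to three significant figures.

L ≈ 1.95 mg/L

L_t = L₀ e^(−k_d t) = 79.9 × e^(−0.429×8.65) = 79.9 × 0.02446 = 1.954 mg/L.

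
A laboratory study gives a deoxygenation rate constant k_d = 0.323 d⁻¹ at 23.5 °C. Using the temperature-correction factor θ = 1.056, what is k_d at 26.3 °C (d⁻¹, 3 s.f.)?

k_d ≈ 0.376 d⁻¹

k_d(T₂) = k_d(T₁) · θ^(T₂−T₁) = 0.323 × 1.056^(26.3−23.5)
= 0.323 × 1.056^2.80 = 0.323 × 1.165 = 0.3762 d⁻¹.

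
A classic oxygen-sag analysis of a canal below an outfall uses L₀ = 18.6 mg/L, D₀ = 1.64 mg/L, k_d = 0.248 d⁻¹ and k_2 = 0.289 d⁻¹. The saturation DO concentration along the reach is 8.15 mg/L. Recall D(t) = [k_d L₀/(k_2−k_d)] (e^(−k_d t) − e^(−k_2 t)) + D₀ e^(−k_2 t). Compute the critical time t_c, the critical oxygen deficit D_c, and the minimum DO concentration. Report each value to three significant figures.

t_c ≈ 3.37 d; D_c ≈ 6.91 mg/L; min DO ≈ 1.24 mg/L

At the critical point dD/dt = 0, so k_d L₀ e^(−k_d t) = k_2 D. Substituting D(t) from the Streeter–Phelps equation and solving for t gives
t_c = ln[(k_2/k_d)(1 − D₀(k_2−k_d)/(k_d L₀))] / (k_2−k_d).
Here k_2−k_d = 0.04100 d⁻¹ and 1 − D₀(k_2−k_d)/(k_d L₀) = 1 − 1.64×0.04100/(0.248×18.6) = 0.9854, so
t_c = ln(1.165 × 0.9854) / 0.04100 = 0.1383 / 0.04100 = 3.374 d.
L(t_c) = L₀ e^(−k_d t_c) = 18.6 × 0.4332 = 8.057 mg/L, and at the critical point k_2 D_c = k_d L, so D_c = (0.248/0.289) × 8.057 = 6.914 mg/L.
Minimum DO = C_s − D_c = 8.15 − 6.914 = 1.236 mg/L.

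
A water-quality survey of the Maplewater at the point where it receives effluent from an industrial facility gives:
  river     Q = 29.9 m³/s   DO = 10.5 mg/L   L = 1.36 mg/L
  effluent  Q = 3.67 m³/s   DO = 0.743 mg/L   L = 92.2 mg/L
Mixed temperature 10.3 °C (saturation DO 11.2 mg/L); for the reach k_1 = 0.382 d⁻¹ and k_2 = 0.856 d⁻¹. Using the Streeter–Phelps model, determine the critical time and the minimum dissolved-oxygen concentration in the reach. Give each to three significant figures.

t_c ≈ 1.25 d; minimum DO ≈ 8.07 mg/L

Mixed DO = (29.9×10.5 + 3.67×0.743)/(29.9+3.67) = 316.7/33.57 = 9.433 mg/L.
Mixed L₀ = (29.9×1.36 + 3.67×92.2)/(33.57) = 379.0/33.57 = 11.29 mg/L.
Initial deficit D₀ = C_s − DO₀ = 11.2 − 9.433 = 1.767 mg/L.
t_c = (1/0.4740) ln[(0.856/0.382)(1 − 1.767×0.4740/(0.382×11.29))] = 2.110 × ln(1.806) = 1.247 d.
D_c = (0.382/0.856) × 11.29 × e^(−0.382×1.247) = 0.4463 × 11.29 × 0.6211 = 3.129 mg/L.
Minimum DO = 11.2 − 3.129 = 8.071 mg/L.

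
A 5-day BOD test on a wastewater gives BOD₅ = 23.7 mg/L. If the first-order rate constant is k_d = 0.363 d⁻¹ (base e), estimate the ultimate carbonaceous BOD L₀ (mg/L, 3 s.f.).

BOD₅ = L₀(1 − e^(−5k_d)) ⇒ L₀ = BOD₅ / (1 − e^(−5×0.363))
= 23.7 / (1 − 0.1628) = 23.7 / 0.8372 = 28.31 mg/L.

L₀ ≈ 28.3 mg/L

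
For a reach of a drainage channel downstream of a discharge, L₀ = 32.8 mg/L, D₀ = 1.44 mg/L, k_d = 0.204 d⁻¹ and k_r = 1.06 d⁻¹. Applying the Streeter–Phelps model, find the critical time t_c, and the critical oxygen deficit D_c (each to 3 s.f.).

t_c ≈ 1.69 d; D_c ≈ 4.47 mg/L

At the critical point dD/dt = 0, so k_d L₀ e^(−k_d t) = k_r D. Substituting D(t) from the Streeter–Phelps equation and solving for t gives
t_c = ln[(k_r/k_d)(1 − D₀(k_r−k_d)/(k_d L₀))] / (k_r−k_d).
Here k_r−k_d = 0.8560 d⁻¹ and 1 − D₀(k_r−k_d)/(k_d L₀) = 1 − 1.44×0.8560/(0.204×32.8) = 0.8158, so
t_c = ln(5.196 × 0.8158) / 0.8560 = 1.444 / 0.8560 = 1.687 d.
L(t_c) = L₀ e^(−k_d t_c) = 32.8 × 0.7088 = 23.25 mg/L, and at the critical point k_r D_c = k_d L, so D_c = (0.204/1.06) × 23.25 = 4.474 mg/L.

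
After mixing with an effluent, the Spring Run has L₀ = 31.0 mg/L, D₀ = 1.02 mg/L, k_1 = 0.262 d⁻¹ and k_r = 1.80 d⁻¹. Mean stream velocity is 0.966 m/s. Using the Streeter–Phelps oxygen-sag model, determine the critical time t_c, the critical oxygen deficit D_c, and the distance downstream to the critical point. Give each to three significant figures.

t_c ≈ 1.11 d; D_c ≈ 3.37 mg/L; x_c ≈ 92.9 km

At the critical point dD/dt = 0, so k_1 L₀ e^(−k_1 t) = k_r D. Substituting D(t) from the Streeter–Phelps equation and solving for t gives
t_c = ln[(k_r/k_1)(1 − D₀(k_r−k_1)/(k_1 L₀))] / (k_r−k_1).
Here k_r−k_1 = 1.538 d⁻¹ and 1 − D₀(k_r−k_1)/(k_1 L₀) = 1 − 1.02×1.538/(0.262×31.0) = 0.8069, so
t_c = ln(6.870 × 0.8069) / 1.538 = 1.713 / 1.538 = 1.114 d.
L(t_c) = L₀ e^(−k_1 t_c) = 31.0 × 0.7470 = 23.16 mg/L, and at the critical point k_r D_c = k_1 L, so D_c = (0.262/1.80) × 23.16 = 3.370 mg/L.
x_c = v t_c = 0.966 m/s × 1.114 d × 86400 s/d = 92940 m ≈ 92.9 km.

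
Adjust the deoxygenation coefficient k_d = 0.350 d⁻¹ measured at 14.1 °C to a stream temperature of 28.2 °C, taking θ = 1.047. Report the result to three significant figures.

k_d ≈ 0.669 d⁻¹

k_d(T₂) = k_d(T₁) · θ^(T₂−T₁) = 0.350 × 1.047^(28.2−14.1)
= 0.350 × 1.047^14.1 = 0.350 × 1.911 = 0.6688 d⁻¹.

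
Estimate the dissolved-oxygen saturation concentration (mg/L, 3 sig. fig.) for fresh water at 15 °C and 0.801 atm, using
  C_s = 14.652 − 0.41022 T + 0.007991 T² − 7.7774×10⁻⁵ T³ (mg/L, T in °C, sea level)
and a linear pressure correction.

C_s ≈ 8.04 mg/L

At sea level: C_s = 14.652 − 0.41022×15 + 0.007991×15² − 7.7774×10⁻⁵×15³ = 10.03 mg/L.
Pressure correction: C_s' = 10.03 × 0.801 = 8.037 mg/L.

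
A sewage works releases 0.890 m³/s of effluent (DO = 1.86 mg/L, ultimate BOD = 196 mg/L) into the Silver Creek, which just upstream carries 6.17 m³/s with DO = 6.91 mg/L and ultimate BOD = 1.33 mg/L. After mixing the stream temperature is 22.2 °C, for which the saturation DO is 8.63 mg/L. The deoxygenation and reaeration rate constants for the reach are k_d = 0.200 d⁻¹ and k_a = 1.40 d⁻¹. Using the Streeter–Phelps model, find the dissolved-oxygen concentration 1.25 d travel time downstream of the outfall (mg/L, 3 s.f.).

Mixed DO = (6.17×6.91 + 0.890×1.86)/(6.17+0.890) = 44.29/7.060 = 6.273 mg/L.
Mixed L₀ = (6.17×1.33 + 0.890×196)/(7.060) = 182.6/7.060 = 25.87 mg/L.
Initial deficit D₀ = C_s − DO₀ = 8.63 − 6.273 = 2.357 mg/L.
D(1.25) = [0.200×25.87/(1.40−0.200)](e^(−0.200×1.25) − e^(−1.40×1.25)) + 2.357 e^(−1.40×1.25)
= 4.312 × (0.7788 − 0.1738) + 2.357 × 0.1738 = 3.018 mg/L.
DO = 8.63 − 3.018 = 5.612 mg/L.

DO ≈ 5.61 mg/L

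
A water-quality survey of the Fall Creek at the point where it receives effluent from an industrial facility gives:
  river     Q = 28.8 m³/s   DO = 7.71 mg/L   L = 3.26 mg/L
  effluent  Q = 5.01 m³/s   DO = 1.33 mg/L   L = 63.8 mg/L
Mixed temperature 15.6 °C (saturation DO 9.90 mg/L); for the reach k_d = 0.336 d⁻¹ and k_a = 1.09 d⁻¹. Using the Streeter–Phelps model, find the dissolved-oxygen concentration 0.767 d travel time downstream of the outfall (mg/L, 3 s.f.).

DO ≈ 6.69 mg/L

Mixed DO = (28.8×7.71 + 5.01×1.33)/(28.8+5.01) = 228.7/33.81 = 6.765 mg/L.
Mixed L₀ = (28.8×3.26 + 5.01×63.8)/(33.81) = 413.5/33.81 = 12.23 mg/L.
Initial deficit D₀ = C_s − DO₀ = 9.90 − 6.765 = 3.135 mg/L.
D(0.767) = [0.336×12.23/(1.09−0.336)](e^(−0.336×0.767) − e^(−1.09×0.767)) + 3.135 e^(−1.09×0.767)
= 5.450 × (0.7728 − 0.4334) + 3.135 × 0.4334 = 3.209 mg/L.
DO = 9.90 − 3.209 = 6.691 mg/L.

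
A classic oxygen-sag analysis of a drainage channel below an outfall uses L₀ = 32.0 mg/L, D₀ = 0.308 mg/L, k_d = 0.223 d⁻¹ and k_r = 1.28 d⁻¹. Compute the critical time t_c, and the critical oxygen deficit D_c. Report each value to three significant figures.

At the critical point dD/dt = 0, so k_d L₀ e^(−k_d t) = k_r D. Substituting D(t) from the Streeter–Phelps equation and solving for t gives
t_c = ln[(k_r/k_d)(1 − D₀(k_r−k_d)/(k_d L₀))] / (k_r−k_d).
Here k_r−k_d = 1.057 d⁻¹ and 1 − D₀(k_r−k_d)/(k_d L₀) = 1 − 0.308×1.057/(0.223×32.0) = 0.9544, so
t_c = ln(5.740 × 0.9544) / 1.057 = 1.701 / 1.057 = 1.609 d.
L(t_c) = L₀ e^(−k_d t_c) = 32.0 × 0.6985 = 22.35 mg/L, and at the critical point k_r D_c = k_d L, so D_c = (0.223/1.28) × 22.35 = 3.894 mg/L.

t_c ≈ 1.61 d; D_c ≈ 3.89 mg/L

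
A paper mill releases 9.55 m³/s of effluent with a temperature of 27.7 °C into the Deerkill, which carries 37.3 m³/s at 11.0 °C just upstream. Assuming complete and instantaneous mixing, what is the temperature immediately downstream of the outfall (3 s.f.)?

14.4 °C

Flow-weighted mixing: C = (Q_r C_r + Q_w C_w)/(Q_r + Q_w)
= (37.3×11.0 + 9.55×27.7)/(37.3 + 9.55) = 674.8/46.85 = 14.40 °C.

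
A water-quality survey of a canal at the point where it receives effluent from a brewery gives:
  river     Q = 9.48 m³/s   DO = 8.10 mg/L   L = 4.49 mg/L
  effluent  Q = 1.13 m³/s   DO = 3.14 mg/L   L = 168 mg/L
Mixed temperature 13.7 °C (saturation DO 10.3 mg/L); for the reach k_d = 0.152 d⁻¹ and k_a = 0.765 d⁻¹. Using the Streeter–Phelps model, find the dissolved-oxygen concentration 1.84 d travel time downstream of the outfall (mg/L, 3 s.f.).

DO ≈ 6.86 mg/L

Mixed DO = (9.48×8.10 + 1.13×3.14)/(9.48+1.13) = 80.34/10.61 = 7.572 mg/L.
Mixed L₀ = (9.48×4.49 + 1.13×168)/(10.61) = 232.4/10.61 = 21.90 mg/L.
Initial deficit D₀ = C_s − DO₀ = 10.3 − 7.572 = 2.728 mg/L.
D(1.84) = [0.152×21.90/(0.765−0.152)](e^(−0.152×1.84) − e^(−0.765×1.84)) + 2.728 e^(−0.765×1.84)
= 5.431 × (0.7560 − 0.2447) + 2.728 × 0.2447 = 3.445 mg/L.
DO = 10.3 − 3.445 = 6.855 mg/L.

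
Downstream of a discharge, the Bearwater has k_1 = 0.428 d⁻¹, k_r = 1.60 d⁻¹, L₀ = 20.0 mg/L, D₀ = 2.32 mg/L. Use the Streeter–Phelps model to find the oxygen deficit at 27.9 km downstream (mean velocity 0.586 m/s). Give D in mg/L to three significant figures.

Travel time t = x/v = 27.9 km / (0.586 m/s) = 27900 m / 0.586 m/s = 47610 s = 0.5511 d.
k_1 L₀/(k_r−k_1) = 0.428×20.0/(1.60−0.428) = 8.560/1.172 = 7.304 mg/L.
e^(−k_1 t) = e^(−0.428×0.5511) = 0.7899; e^(−k_r t) = e^(−1.60×0.5511) = 0.4141.
D = 7.304 × (0.7899 − 0.4141) + 2.32 × 0.4141 = 2.745 + 0.9607 = 3.706 mg/L.

D ≈ 3.71 mg/L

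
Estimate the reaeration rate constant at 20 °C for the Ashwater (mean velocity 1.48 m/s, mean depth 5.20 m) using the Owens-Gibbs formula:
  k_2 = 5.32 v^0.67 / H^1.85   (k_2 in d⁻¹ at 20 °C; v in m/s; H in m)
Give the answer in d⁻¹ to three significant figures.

k_2 ≈ 0.328 d⁻¹

k_2 = 5.32 × 1.48^0.67 / 5.20^1.85 = 5.32 × 1.300 / 21.12 = 0.3276 d⁻¹.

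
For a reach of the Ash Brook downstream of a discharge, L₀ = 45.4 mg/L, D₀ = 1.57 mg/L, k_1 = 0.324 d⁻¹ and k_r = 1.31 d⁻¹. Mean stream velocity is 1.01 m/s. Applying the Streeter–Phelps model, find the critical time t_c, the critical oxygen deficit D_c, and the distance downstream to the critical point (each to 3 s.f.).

At the critical point dD/dt = 0, so k_1 L₀ e^(−k_1 t) = k_r D. Substituting D(t) from the Streeter–Phelps equation and solving for t gives
t_c = ln[(k_r/k_1)(1 − D₀(k_r−k_1)/(k_1 L₀))] / (k_r−k_1).
Here k_r−k_1 = 0.9860 d⁻¹ and 1 − D₀(k_r−k_1)/(k_1 L₀) = 1 − 1.57×0.9860/(0.324×45.4) = 0.8948, so
t_c = ln(4.043 × 0.8948) / 0.9860 = 1.286 / 0.9860 = 1.304 d.
L(t_c) = L₀ e^(−k_1 t_c) = 45.4 × 0.6554 = 29.75 mg/L, and at the critical point k_r D_c = k_1 L, so D_c = (0.324/1.31) × 29.75 = 7.359 mg/L.
x_c = v t_c = 1.01 m/s × 1.304 d × 86400 s/d = 113800 m ≈ 114 km.

t_c ≈ 1.30 d; D_c ≈ 7.36 mg/L; x_c ≈ 114 km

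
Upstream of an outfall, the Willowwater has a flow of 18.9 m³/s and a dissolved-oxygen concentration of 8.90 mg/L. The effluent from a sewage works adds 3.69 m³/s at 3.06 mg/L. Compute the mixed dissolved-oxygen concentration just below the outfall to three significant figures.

Flow-weighted mixing: C = (Q_r C_r + Q_w C_w)/(Q_r + Q_w)
= (18.9×8.90 + 3.69×3.06)/(18.9 + 3.69) = 179.5/22.59 = 7.946 mg/L.

7.95 mg/L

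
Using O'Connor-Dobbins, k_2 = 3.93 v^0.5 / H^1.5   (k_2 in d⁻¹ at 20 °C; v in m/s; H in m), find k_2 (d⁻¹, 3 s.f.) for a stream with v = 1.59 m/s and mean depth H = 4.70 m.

k_2 ≈ 0.486 d⁻¹

k_2 = 3.93 × 1.59^0.5 / 4.70^1.5 = 3.93 × 1.261 / 10.19 = 0.4863 d⁻¹.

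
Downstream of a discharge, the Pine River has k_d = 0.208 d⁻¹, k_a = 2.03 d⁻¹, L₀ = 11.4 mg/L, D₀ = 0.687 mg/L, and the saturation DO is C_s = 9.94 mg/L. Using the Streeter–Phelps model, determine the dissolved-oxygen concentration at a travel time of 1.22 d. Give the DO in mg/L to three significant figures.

DO ≈ 8.98 mg/L

k_d L₀/(k_a−k_d) = 0.208×11.4/(2.03−0.208) = 2.371/1.822 = 1.301 mg/L.
e^(−k_d t) = e^(−0.208×1.220) = 0.7759; e^(−k_a t) = e^(−2.03×1.220) = 0.08403.
D = 1.301 × (0.7759 − 0.08403) + 0.687 × 0.08403 = 0.9004 + 0.05773 = 0.9581 mg/L.
DO = C_s − D = 9.94 − 0.9581 = 8.982 mg/L.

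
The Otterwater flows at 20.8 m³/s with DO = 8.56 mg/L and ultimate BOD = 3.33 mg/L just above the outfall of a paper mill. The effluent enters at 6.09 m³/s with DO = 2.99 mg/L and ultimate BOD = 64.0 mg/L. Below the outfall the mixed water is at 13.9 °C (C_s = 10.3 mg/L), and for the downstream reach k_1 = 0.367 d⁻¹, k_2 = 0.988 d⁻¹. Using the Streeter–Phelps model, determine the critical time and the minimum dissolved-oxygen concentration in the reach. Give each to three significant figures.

t_c ≈ 1.03 d; minimum DO ≈ 5.95 mg/L

Mixed DO = (20.8×8.56 + 6.09×2.99)/(20.8+6.09) = 196.3/26.89 = 7.299 mg/L.
Mixed L₀ = (20.8×3.33 + 6.09×64.0)/(26.89) = 459.0/26.89 = 17.07 mg/L.
Initial deficit D₀ = C_s − DO₀ = 10.3 − 7.299 = 3.001 mg/L.
t_c = (1/0.6210) ln[(0.988/0.367)(1 − 3.001×0.6210/(0.367×17.07))] = 1.610 × ln(1.891) = 1.026 d.
D_c = (0.367/0.988) × 17.07 × e^(−0.367×1.026) = 0.3715 × 17.07 × 0.6862 = 4.351 mg/L.
Minimum DO = 10.3 − 4.351 = 5.949 mg/L.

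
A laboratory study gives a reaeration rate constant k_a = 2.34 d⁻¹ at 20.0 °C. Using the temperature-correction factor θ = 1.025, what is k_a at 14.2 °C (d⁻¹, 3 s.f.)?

k_a(T₂) = k_a(T₁) · θ^(T₂−T₁) = 2.34 × 1.025^(14.2−20.0)
= 2.34 × 1.025^-5.80 = 2.34 × 0.8666 = 2.028 d⁻¹.

k_a ≈ 2.03 d⁻¹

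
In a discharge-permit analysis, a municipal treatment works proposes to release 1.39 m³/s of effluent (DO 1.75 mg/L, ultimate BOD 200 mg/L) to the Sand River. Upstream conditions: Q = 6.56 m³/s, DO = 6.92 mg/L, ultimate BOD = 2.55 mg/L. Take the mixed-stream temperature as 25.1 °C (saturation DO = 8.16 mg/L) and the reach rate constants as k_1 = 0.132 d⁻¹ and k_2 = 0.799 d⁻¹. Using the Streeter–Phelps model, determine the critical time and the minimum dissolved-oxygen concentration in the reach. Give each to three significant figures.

t_c ≈ 2.18 d; minimum DO ≈ 3.57 mg/L

Mixed DO = (6.56×6.92 + 1.39×1.75)/(6.56+1.39) = 47.83/7.950 = 6.016 mg/L.
Mixed L₀ = (6.56×2.55 + 1.39×200)/(7.950) = 294.7/7.950 = 37.07 mg/L.
Initial deficit D₀ = C_s − DO₀ = 8.16 − 6.016 = 2.144 mg/L.
t_c = (1/0.6670) ln[(0.799/0.132)(1 − 2.144×0.6670/(0.132×37.07))] = 1.499 × ln(4.284) = 2.181 d.
D_c = (0.132/0.799) × 37.07 × e^(−0.132×2.181) = 0.1652 × 37.07 × 0.7498 = 4.592 mg/L.
Minimum DO = 8.16 − 4.592 = 3.568 mg/L.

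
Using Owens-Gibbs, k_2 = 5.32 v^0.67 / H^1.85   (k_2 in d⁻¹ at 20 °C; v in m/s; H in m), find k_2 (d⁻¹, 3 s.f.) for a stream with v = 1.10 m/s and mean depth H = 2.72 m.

k_2 = 5.32 × 1.10^0.67 / 2.72^1.85 = 5.32 × 1.066 / 6.367 = 0.8906 d⁻¹.

k_2 ≈ 0.891 d⁻¹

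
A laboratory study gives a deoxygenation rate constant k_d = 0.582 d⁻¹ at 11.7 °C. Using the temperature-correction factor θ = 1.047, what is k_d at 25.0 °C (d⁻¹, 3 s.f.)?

k_d(T₂) = k_d(T₁) · θ^(T₂−T₁) = 0.582 × 1.047^(25.0−11.7)
= 0.582 × 1.047^13.3 = 0.582 × 1.842 = 1.072 d⁻¹.

k_d ≈ 1.07 d⁻¹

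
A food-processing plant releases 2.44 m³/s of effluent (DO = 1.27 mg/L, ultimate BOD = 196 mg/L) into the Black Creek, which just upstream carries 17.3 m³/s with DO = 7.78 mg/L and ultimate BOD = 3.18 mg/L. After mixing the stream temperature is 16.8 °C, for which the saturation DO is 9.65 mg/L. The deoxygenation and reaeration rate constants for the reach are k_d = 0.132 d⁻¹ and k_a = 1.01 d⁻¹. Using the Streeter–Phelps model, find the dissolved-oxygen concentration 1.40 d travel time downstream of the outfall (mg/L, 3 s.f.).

DO ≈ 6.61 mg/L

Mixed DO = (17.3×7.78 + 2.44×1.27)/(17.3+2.44) = 137.7/19.74 = 6.975 mg/L.
Mixed L₀ = (17.3×3.18 + 2.44×196)/(19.74) = 533.3/19.74 = 27.01 mg/L.
Initial deficit D₀ = C_s − DO₀ = 9.65 − 6.975 = 2.675 mg/L.
D(1.40) = [0.132×27.01/(1.01−0.132)](e^(−0.132×1.40) − e^(−1.01×1.40)) + 2.675 e^(−1.01×1.40)
= 4.061 × (0.8313 − 0.2432) + 2.675 × 0.2432 = 3.039 mg/L.
DO = 9.65 − 3.039 = 6.611 mg/L.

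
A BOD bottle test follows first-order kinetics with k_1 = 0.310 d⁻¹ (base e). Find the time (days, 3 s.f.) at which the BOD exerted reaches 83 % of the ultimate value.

t ≈ 5.72 d

y/L₀ = 1 − e^(−k_1 t) = 0.83 ⇒ e^(−k_1 t) = 0.170
t = −ln(0.170) / 0.310 = 1.772 / 0.310 = 5.716 d.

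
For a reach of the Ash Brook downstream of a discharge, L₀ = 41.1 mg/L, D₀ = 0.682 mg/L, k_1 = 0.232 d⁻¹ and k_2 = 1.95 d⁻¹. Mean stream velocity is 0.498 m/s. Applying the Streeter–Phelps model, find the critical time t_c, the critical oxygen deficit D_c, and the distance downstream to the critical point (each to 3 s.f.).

With k_2/k_1 = 8.405 and 1 − D₀(k_2−k_1)/(k_1 L₀) = 0.8771,
t_c = ln(8.405 × 0.8771) / (1.95 − 0.232) = ln(7.372) / 1.718 = 1.998/1.718 = 1.163 d.
D_c = (k_1/k_2) L₀ e^(−k_1 t_c) = (0.232/1.95) × 41.1 × e^(−0.232×1.163) = 0.1190 × 41.1 × 0.7636 = 3.734 mg/L.
x_c = v t_c = 0.498 m/s × 1.163 d × 86400 s/d = 50030 m ≈ 50.0 km.

t_c ≈ 1.16 d; D_c ≈ 3.73 mg/L; x_c ≈ 50.0 km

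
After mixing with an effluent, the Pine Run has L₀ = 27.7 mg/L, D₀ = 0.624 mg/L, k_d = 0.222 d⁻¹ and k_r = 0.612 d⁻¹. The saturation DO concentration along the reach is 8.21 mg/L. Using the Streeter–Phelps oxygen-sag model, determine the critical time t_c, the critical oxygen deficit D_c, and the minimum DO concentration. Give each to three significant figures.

t_c ≈ 2.50 d; D_c ≈ 5.77 mg/L; min DO ≈ 2.44 mg/L

With k_r/k_d = 2.757 and 1 − D₀(k_r−k_d)/(k_d L₀) = 0.9604,
t_c = ln(2.757 × 0.9604) / (0.612 − 0.222) = ln(2.648) / 0.3900 = 0.9737/0.3900 = 2.497 d.
L(t_c) = L₀ e^(−k_d t_c) = 27.7 × 0.5745 = 15.91 mg/L, and at the critical point k_r D_c = k_d L, so D_c = (0.222/0.612) × 15.91 = 5.773 mg/L.
Minimum DO = C_s − D_c = 8.21 − 5.773 = 2.437 mg/L.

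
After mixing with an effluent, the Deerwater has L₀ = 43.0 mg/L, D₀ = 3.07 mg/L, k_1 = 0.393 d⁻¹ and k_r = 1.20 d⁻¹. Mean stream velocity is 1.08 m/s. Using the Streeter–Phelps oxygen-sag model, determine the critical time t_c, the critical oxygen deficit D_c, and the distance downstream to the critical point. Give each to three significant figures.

With k_r/k_1 = 3.053 and 1 − D₀(k_r−k_1)/(k_1 L₀) = 0.8534,
t_c = ln(3.053 × 0.8534) / (1.20 − 0.393) = ln(2.606) / 0.8070 = 0.9577/0.8070 = 1.187 d.
L(t_c) = L₀ e^(−k_1 t_c) = 43.0 × 0.6273 = 26.97 mg/L, and at the critical point k_r D_c = k_1 L, so D_c = (0.393/1.20) × 26.97 = 8.833 mg/L.
x_c = v t_c = 1.08 m/s × 1.187 d × 86400 s/d = 110700 m ≈ 111 km.

t_c ≈ 1.19 d; D_c ≈ 8.83 mg/L; x_c ≈ 111 km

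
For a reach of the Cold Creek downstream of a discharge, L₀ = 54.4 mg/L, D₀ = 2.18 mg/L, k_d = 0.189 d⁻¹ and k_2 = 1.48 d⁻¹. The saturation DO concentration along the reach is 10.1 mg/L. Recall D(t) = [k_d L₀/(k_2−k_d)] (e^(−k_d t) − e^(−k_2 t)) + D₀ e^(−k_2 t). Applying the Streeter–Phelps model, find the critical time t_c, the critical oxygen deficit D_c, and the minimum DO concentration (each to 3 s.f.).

t_c = [1/(k_2−k_d)] ln[(k_2/k_d)(1 − D₀(k_2−k_d)/(k_d L₀))]
= [1/(1.48−0.189)] ln[(1.48/0.189)(1 − 2.18×1.291/(0.189×54.4))]
= (1/1.291) ln[7.831 × 0.7263] = 0.7746 × ln(5.687) = 0.7746 × 1.738 = 1.346 d.
L(t_c) = L₀ e^(−k_d t_c) = 54.4 × 0.7753 = 42.18 mg/L, and at the critical point k_2 D_c = k_d L, so D_c = (0.189/1.48) × 42.18 = 5.386 mg/L.
Minimum DO = C_s − D_c = 10.1 − 5.386 = 4.714 mg/L.

t_c ≈ 1.35 d; D_c ≈ 5.39 mg/L; min DO ≈ 4.71 mg/L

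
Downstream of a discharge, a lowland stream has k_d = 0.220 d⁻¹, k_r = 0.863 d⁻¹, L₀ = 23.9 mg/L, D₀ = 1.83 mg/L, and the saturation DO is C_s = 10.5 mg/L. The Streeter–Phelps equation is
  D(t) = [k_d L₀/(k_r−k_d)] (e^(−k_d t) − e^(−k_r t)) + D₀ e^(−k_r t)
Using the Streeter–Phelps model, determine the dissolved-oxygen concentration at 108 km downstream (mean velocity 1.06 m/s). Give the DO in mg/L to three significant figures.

Travel time t = x/v = 108 km / (1.06 m/s) = 108000 m / 1.06 m/s = 101900 s = 1.179 d.
k_d L₀/(k_r−k_d) = 0.220×23.9/(0.863−0.220) = 5.258/0.6430 = 8.177 mg/L.
e^(−k_d t) = e^(−0.220×1.179) = 0.7715; e^(−k_r t) = e^(−0.863×1.179) = 0.3614.
D = 8.177 × (0.7715 − 0.3614) + 1.83 × 0.3614 = 3.353 + 0.6614 = 4.015 mg/L.
DO = C_s − D = 10.5 − 4.015 = 6.485 mg/L.

DO ≈ 6.49 mg/L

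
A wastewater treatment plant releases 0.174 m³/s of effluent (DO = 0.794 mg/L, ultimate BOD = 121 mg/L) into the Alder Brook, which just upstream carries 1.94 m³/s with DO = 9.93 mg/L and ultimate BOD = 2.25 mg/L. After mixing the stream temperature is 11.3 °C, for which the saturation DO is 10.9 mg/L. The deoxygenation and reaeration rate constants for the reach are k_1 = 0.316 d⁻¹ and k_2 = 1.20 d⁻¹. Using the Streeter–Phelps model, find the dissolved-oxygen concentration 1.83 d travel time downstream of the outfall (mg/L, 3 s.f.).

DO ≈ 8.78 mg/L

Mixed DO = (1.94×9.93 + 0.174×0.794)/(1.94+0.174) = 19.40/2.114 = 9.178 mg/L.
Mixed L₀ = (1.94×2.25 + 0.174×121)/(2.114) = 25.42/2.114 = 12.02 mg/L.
Initial deficit D₀ = C_s − DO₀ = 10.9 − 9.178 = 1.722 mg/L.
D(1.83) = [0.316×12.02/(1.20−0.316)](e^(−0.316×1.83) − e^(−1.20×1.83)) + 1.722 e^(−1.20×1.83)
= 4.298 × (0.5609 − 0.1112) + 1.722 × 0.1112 = 2.124 mg/L.
DO = 10.9 − 2.124 = 8.776 mg/L.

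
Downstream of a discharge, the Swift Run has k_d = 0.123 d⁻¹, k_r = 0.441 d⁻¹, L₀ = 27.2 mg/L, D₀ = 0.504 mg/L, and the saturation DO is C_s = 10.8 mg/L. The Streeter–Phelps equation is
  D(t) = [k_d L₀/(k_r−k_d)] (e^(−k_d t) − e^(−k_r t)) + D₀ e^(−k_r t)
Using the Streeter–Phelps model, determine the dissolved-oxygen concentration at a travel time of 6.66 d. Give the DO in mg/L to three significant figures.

k_d L₀/(k_r−k_d) = 0.123×27.2/(0.441−0.123) = 3.346/0.3180 = 10.52 mg/L.
e^(−k_d t) = e^(−0.123×6.660) = 0.4408; e^(−k_r t) = e^(−0.441×6.660) = 0.05302.
D = 10.52 × (0.4408 − 0.05302) + 0.504 × 0.05302 = 4.080 + 0.02672 = 4.106 mg/L.
DO = C_s − D = 10.8 − 4.106 = 6.694 mg/L.

DO ≈ 6.69 mg/L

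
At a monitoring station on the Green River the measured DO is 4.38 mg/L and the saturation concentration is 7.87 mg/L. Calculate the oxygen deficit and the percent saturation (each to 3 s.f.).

D = C_s − C = 7.87 − 4.38 = 3.49 mg/L.
% saturation = 4.38/7.87 × 100 = 55.7 %.

D ≈ 3.49 mg/L; 55.7 % saturation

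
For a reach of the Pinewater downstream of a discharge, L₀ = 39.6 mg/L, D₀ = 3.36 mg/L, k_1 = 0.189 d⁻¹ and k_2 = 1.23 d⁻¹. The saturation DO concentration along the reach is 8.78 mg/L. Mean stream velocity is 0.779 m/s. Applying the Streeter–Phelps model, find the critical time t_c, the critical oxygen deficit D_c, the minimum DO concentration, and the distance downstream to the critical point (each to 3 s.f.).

t_c = [1/(k_2−k_1)] ln[(k_2/k_1)(1 − D₀(k_2−k_1)/(k_1 L₀))]
= [1/(1.23−0.189)] ln[(1.23/0.189)(1 − 3.36×1.041/(0.189×39.6))]
= (1/1.041) ln[6.508 × 0.5327] = 0.9606 × ln(3.467) = 0.9606 × 1.243 = 1.194 d.
L(t_c) = L₀ e^(−k_1 t_c) = 39.6 × 0.7980 = 31.60 mg/L, and at the critical point k_2 D_c = k_1 L, so D_c = (0.189/1.23) × 31.60 = 4.855 mg/L.
Minimum DO = C_s − D_c = 8.78 − 4.855 = 3.925 mg/L.
x_c = v t_c = 0.779 m/s × 1.194 d × 86400 s/d = 80380 m ≈ 80.4 km.

t_c ≈ 1.19 d; D_c ≈ 4.86 mg/L; min DO ≈ 3.92 mg/L; x_c ≈ 80.4 km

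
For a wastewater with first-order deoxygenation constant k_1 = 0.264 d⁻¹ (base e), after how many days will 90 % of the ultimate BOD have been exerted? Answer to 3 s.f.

t ≈ 8.72 d

y/L₀ = 1 − e^(−k_1 t) = 0.90 ⇒ e^(−k_1 t) = 0.100
t = −ln(0.100) / 0.264 = 2.303 / 0.264 = 8.722 d.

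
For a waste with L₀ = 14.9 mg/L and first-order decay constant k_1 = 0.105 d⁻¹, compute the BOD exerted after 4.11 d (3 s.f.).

y_t = L₀(1 − e^(−k_1 t)) = 14.9 × (1 − e^(−0.105×4.11))
= 14.9 × (1 − 0.6495) = 14.9 × 0.3505 = 5.222 mg/L.

y ≈ 5.22 mg/L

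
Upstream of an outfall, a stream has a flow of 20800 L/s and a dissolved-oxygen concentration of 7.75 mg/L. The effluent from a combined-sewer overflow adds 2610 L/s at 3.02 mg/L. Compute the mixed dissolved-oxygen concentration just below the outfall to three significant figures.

Flow-weighted mixing: C = (Q_r C_r + Q_w C_w)/(Q_r + Q_w)
= (20800×7.75 + 2610×3.02)/(20800 + 2610) = 169100/23410 = 7.223 mg/L.

7.22 mg/L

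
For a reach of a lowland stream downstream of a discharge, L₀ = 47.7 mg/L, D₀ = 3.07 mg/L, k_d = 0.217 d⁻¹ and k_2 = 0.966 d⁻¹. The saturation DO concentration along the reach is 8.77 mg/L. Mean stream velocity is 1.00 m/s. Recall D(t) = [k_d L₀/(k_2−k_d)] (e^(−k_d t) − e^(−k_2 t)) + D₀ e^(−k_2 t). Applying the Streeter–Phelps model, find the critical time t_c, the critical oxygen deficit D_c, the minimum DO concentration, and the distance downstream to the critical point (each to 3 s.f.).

With k_2/k_d = 4.452 and 1 − D₀(k_2−k_d)/(k_d L₀) = 0.7779,
t_c = ln(4.452 × 0.7779) / (0.966 − 0.217) = ln(3.463) / 0.7490 = 1.242/0.7490 = 1.658 d.
D_c = (k_d/k_2) L₀ e^(−k_d t_c) = (0.217/0.966) × 47.7 × e^(−0.217×1.658) = 0.2246 × 47.7 × 0.6978 = 7.477 mg/L.
Minimum DO = C_s − D_c = 8.77 − 7.477 = 1.293 mg/L.
x_c = v t_c = 1.00 m/s × 1.658 d × 86400 s/d = 143300 m ≈ 143 km.

t_c ≈ 1.66 d; D_c ≈ 7.48 mg/L; min DO ≈ 1.29 mg/L; x_c ≈ 143 km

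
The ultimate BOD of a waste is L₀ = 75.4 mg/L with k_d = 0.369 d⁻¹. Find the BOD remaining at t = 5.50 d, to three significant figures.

L ≈ 9.91 mg/L

L_t = L₀ e^(−k_d t) = 75.4 × e^(−0.369×5.50) = 75.4 × 0.1314 = 9.908 mg/L.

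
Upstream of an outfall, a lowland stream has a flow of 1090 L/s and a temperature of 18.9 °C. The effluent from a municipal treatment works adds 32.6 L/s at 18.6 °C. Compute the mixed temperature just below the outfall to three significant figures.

Flow-weighted mixing: C = (Q_r C_r + Q_w C_w)/(Q_r + Q_w)
= (1090×18.9 + 32.6×18.6)/(1090 + 32.6) = 21210/1123 = 18.89 °C.

18.9 °C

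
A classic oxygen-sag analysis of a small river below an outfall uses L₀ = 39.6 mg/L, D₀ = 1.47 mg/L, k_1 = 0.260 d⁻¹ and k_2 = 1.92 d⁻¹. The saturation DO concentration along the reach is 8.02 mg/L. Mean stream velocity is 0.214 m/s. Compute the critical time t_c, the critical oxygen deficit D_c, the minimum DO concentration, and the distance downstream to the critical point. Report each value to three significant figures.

With k_2/k_1 = 7.385 and 1 − D₀(k_2−k_1)/(k_1 L₀) = 0.7630,
t_c = ln(7.385 × 0.7630) / (1.92 − 0.260) = ln(5.634) / 1.660 = 1.729/1.660 = 1.042 d.
D_c = (k_1/k_2) L₀ e^(−k_1 t_c) = (0.260/1.92) × 39.6 × e^(−0.260×1.042) = 0.1354 × 39.6 × 0.7628 = 4.090 mg/L.
Minimum DO = C_s − D_c = 8.02 − 4.090 = 3.930 mg/L.
x_c = v t_c = 0.214 m/s × 1.042 d × 86400 s/d = 19260 m ≈ 19.3 km.

t_c ≈ 1.04 d; D_c ≈ 4.09 mg/L; min DO ≈ 3.93 mg/L; x_c ≈ 19.3 km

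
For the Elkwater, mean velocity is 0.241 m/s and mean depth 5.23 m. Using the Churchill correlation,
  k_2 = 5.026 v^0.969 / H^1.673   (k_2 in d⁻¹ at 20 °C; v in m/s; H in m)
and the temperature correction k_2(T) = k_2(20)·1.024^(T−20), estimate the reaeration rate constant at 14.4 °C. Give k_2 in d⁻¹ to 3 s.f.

k_2 ≈ 0.0696 d⁻¹

k_2(20) = 5.026 × 0.241^0.969 / 5.23^1.673 = 5.026 × 0.2519 / 15.92 = 0.07950 d⁻¹.
k_2(14.4) = 0.07950 × 1.024^(14.4−20) = 0.07950 × 0.8756 = 0.06961 d⁻¹.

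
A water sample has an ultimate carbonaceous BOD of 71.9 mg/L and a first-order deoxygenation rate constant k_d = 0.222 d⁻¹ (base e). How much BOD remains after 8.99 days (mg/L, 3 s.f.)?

L ≈ 9.77 mg/L

L_t = L₀ e^(−k_d t) = 71.9 × e^(−0.222×8.99) = 71.9 × 0.1359 = 9.772 mg/L.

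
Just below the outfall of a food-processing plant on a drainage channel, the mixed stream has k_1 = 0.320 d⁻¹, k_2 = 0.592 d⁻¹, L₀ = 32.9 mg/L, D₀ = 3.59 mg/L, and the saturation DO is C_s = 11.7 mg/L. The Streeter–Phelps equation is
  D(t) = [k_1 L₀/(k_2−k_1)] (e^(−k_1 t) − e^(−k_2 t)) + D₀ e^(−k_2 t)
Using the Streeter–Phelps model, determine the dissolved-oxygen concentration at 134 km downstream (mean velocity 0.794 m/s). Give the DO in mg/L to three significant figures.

Travel time t = x/v = 134 km / (0.794 m/s) = 134000 m / 0.794 m/s = 168800 s = 1.953 d.
k_1 L₀/(k_2−k_1) = 0.320×32.9/(0.592−0.320) = 10.53/0.2720 = 38.71 mg/L.
e^(−k_1 t) = e^(−0.320×1.953) = 0.5352; e^(−k_2 t) = e^(−0.592×1.953) = 0.3146.
D = 38.71 × (0.5352 − 0.3146) + 3.59 × 0.3146 = 8.539 + 1.130 = 9.668 mg/L.
DO = C_s − D = 11.7 − 9.668 = 2.032 mg/L.

DO ≈ 2.03 mg/L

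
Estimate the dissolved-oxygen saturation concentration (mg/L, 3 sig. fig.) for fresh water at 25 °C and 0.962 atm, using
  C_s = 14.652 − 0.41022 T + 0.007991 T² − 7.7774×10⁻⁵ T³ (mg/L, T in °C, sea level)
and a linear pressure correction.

C_s ≈ 7.86 mg/L

At sea level: C_s = 14.652 − 0.41022×25 + 0.007991×25² − 7.7774×10⁻⁵×25³ = 8.176 mg/L.
Pressure correction: C_s' = 8.176 × 0.962 = 7.865 mg/L.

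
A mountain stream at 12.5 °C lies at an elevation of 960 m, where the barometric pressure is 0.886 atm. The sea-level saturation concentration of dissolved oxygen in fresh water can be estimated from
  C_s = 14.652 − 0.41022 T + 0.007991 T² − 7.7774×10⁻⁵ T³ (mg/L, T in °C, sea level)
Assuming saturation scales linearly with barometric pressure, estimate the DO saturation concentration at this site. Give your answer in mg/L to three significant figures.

C_s ≈ 9.41 mg/L

At sea level: C_s = 14.652 − 0.41022×12.5 + 0.007991×12.5² − 7.7774×10⁻⁵×12.5³ = 10.62 mg/L.
Pressure correction: C_s' = 10.62 × 0.886 = 9.410 mg/L.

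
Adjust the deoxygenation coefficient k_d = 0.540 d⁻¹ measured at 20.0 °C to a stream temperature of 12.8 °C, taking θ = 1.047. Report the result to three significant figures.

k_d ≈ 0.388 d⁻¹

k_d(T₂) = k_d(T₁) · θ^(T₂−T₁) = 0.540 × 1.047^(12.8−20.0)
= 0.540 × 1.047^-7.20 = 0.540 × 0.7184 = 0.3880 d⁻¹.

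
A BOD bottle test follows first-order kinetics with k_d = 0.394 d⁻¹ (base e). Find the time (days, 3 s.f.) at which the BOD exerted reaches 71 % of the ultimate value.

y/L₀ = 1 − e^(−k_d t) = 0.71 ⇒ e^(−k_d t) = 0.290
t = −ln(0.290) / 0.394 = 1.238 / 0.394 = 3.142 d.

t ≈ 3.14 d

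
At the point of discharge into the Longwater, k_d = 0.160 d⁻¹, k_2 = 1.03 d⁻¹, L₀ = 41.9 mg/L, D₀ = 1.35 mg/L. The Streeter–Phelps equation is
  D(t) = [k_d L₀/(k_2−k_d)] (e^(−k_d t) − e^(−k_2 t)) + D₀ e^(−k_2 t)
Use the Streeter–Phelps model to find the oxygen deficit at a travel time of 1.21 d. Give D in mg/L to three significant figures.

D ≈ 4.52 mg/L

k_d L₀/(k_2−k_d) = 0.160×41.9/(1.03−0.160) = 6.704/0.8700 = 7.706 mg/L.
e^(−k_d t) = e^(−0.160×1.210) = 0.8240; e^(−k_2 t) = e^(−1.03×1.210) = 0.2876.
D = 7.706 × (0.8240 − 0.2876) + 1.35 × 0.2876 = 4.134 + 0.3882 = 4.522 mg/L.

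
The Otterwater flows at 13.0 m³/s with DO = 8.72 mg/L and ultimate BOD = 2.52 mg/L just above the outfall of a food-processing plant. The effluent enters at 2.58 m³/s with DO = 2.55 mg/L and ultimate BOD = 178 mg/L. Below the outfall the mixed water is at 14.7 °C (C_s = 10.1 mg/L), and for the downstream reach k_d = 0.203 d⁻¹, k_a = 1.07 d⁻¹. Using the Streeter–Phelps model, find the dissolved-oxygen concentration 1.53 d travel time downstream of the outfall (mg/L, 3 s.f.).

Mixed DO = (13.0×8.72 + 2.58×2.55)/(13.0+2.58) = 119.9/15.58 = 7.698 mg/L.
Mixed L₀ = (13.0×2.52 + 2.58×178)/(15.58) = 492.0/15.58 = 31.58 mg/L.
Initial deficit D₀ = C_s − DO₀ = 10.1 − 7.698 = 2.402 mg/L.
D(1.53) = [0.203×31.58/(1.07−0.203)](e^(−0.203×1.53) − e^(−1.07×1.53)) + 2.402 e^(−1.07×1.53)
= 7.394 × (0.7330 − 0.1945) + 2.402 × 0.1945 = 4.449 mg/L.
DO = 10.1 − 4.449 = 5.651 mg/L.

DO ≈ 5.65 mg/L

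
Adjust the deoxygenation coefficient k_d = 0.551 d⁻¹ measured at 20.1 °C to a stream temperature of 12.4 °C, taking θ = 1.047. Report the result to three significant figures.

k_d(T₂) = k_d(T₁) · θ^(T₂−T₁) = 0.551 × 1.047^(12.4−20.1)
= 0.551 × 1.047^-7.70 = 0.551 × 0.7021 = 0.3869 d⁻¹.

k_d ≈ 0.387 d⁻¹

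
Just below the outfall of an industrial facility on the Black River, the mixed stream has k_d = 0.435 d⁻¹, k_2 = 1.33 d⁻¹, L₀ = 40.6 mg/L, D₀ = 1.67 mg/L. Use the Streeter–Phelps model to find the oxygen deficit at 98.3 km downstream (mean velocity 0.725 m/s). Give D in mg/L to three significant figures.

Travel time t = x/v = 98.3 km / (0.725 m/s) = 98300 m / 0.725 m/s = 135600 s = 1.569 d.
k_d L₀/(k_2−k_d) = 0.435×40.6/(1.33−0.435) = 17.66/0.8950 = 19.73 mg/L.
e^(−k_d t) = e^(−0.435×1.569) = 0.5053; e^(−k_2 t) = e^(−1.33×1.569) = 0.1240.
D = 19.73 × (0.5053 − 0.1240) + 1.67 × 0.1240 = 7.523 + 0.2071 = 7.730 mg/L.

D ≈ 7.73 mg/L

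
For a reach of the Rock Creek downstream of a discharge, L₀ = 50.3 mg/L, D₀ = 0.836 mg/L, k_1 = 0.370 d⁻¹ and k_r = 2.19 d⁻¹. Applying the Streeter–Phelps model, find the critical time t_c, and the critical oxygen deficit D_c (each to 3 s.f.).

t_c ≈ 0.930 d; D_c ≈ 6.02 mg/L

With k_r/k_1 = 5.919 and 1 − D₀(k_r−k_1)/(k_1 L₀) = 0.9182,
t_c = ln(5.919 × 0.9182) / (2.19 − 0.370) = ln(5.435) / 1.820 = 1.693/1.820 = 0.9301 d.
D_c = (k_1/k_r) L₀ e^(−k_1 t_c) = (0.370/2.19) × 50.3 × e^(−0.370×0.9301) = 0.1689 × 50.3 × 0.7088 = 6.024 mg/L.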